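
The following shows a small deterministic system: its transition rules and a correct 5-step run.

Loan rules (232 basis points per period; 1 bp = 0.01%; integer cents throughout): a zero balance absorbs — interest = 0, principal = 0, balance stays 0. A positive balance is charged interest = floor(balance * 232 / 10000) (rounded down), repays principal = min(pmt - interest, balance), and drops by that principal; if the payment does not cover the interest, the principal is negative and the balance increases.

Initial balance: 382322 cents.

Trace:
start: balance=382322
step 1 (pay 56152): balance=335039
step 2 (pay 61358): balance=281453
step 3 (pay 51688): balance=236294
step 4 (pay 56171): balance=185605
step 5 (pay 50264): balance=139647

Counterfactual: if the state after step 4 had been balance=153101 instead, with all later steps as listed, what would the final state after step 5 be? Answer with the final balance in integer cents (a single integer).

state after step 4 := balance=153101
step 5 (pay 50264): balance=106388

106388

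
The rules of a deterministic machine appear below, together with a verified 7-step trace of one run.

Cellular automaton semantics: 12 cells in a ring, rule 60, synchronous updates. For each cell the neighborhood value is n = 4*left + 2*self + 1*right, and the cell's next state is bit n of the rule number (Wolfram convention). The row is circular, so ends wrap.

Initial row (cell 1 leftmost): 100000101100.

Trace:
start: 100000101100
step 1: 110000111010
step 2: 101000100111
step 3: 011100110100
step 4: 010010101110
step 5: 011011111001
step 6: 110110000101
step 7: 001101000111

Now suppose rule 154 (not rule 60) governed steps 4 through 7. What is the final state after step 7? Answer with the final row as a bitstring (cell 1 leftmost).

001101000111

(re-executing steps 4..7 under rule 154; state before step 4: 011100110100)
step 4: 111011100010
step 5: 110011010100
step 6: 101110000011
step 7: 001101000111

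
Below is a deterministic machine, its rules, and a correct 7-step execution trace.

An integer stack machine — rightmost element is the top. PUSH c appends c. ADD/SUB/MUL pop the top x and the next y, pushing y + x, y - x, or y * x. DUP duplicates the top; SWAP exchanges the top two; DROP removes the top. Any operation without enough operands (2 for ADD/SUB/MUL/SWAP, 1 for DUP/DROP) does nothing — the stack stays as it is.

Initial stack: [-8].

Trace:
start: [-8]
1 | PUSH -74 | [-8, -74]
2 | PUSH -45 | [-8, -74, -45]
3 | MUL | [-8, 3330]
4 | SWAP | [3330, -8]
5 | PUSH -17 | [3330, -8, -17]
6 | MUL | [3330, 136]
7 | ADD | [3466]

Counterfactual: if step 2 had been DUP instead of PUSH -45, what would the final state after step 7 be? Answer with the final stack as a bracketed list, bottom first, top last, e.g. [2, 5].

(re-executing from step 2 with the substitution; state before step 2: [-8, -74])
2 | DUP | [-8, -74, -74]
3 | MUL | [-8, 5476]
4 | SWAP | [5476, -8]
5 | PUSH -17 | [5476, -8, -17]
6 | MUL | [5476, 136]
7 | ADD | [5612]

[5612]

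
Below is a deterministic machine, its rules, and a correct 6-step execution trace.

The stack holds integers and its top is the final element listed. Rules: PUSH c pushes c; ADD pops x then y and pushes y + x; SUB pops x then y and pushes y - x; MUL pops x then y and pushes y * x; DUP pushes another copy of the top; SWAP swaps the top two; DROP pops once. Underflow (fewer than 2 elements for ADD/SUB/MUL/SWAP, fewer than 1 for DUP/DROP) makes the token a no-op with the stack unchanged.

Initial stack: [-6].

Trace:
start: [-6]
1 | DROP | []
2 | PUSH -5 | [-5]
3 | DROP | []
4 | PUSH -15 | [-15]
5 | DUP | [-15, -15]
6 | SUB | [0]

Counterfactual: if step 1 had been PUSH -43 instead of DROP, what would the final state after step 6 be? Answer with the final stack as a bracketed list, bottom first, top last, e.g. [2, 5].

(re-executing from step 1 with the substitution; state before step 1: [-6])
1 | PUSH -43 | [-6, -43]
2 | PUSH -5 | [-6, -43, -5]
3 | DROP | [-6, -43]
4 | PUSH -15 | [-6, -43, -15]
5 | DUP | [-6, -43, -15, -15]
6 | SUB | [-6, -43, 0]

[-6, -43, 0]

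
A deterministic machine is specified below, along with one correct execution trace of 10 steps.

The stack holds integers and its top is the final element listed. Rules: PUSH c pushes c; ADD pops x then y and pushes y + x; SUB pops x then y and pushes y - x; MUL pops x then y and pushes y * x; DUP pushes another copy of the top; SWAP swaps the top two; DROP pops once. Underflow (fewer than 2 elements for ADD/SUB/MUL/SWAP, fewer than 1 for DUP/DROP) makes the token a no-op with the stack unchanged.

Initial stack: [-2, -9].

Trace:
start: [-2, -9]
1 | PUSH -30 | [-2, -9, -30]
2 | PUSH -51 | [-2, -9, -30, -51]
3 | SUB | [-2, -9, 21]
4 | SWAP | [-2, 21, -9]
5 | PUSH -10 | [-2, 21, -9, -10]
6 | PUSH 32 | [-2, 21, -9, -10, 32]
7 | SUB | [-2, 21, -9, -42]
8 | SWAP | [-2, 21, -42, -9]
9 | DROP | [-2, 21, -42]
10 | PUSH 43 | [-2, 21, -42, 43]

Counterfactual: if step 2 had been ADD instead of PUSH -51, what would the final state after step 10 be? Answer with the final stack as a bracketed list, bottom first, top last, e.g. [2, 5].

(re-executing from step 2 with the substitution; state before step 2: [-2, -9, -30])
2 | ADD | [-2, -39]
3 | SUB | [37]
4 | SWAP | [37]
5 | PUSH -10 | [37, -10]
6 | PUSH 32 | [37, -10, 32]
7 | SUB | [37, -42]
8 | SWAP | [-42, 37]
9 | DROP | [-42]
10 | PUSH 43 | [-42, 43]

[-42, 43]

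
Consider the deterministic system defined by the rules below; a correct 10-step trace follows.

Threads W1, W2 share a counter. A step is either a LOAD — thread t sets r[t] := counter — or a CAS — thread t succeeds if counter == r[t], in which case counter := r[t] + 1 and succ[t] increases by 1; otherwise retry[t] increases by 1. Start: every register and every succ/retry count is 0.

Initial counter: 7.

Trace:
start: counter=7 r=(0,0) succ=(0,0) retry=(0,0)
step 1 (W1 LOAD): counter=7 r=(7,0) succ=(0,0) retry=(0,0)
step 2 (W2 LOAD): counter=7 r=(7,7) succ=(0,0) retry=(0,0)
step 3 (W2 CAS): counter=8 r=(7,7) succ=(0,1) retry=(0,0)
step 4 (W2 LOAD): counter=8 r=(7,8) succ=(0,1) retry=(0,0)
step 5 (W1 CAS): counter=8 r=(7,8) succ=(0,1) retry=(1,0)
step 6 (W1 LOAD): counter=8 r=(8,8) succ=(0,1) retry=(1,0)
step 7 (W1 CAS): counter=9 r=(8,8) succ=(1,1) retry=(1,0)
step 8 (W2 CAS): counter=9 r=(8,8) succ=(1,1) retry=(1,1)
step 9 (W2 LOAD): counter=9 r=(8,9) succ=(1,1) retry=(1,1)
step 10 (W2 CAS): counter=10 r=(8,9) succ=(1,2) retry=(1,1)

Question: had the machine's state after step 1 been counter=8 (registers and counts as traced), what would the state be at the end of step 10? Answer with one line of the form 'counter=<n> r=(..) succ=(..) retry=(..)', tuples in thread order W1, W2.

state after step 1 := counter=8 r=(7,0) succ=(0,0) retry=(0,0)
step 2 (W2 LOAD): counter=8 r=(7,8) succ=(0,0) retry=(0,0)
step 3 (W2 CAS): counter=9 r=(7,8) succ=(0,1) retry=(0,0)
step 4 (W2 LOAD): counter=9 r=(7,9) succ=(0,1) retry=(0,0)
step 5 (W1 CAS): counter=9 r=(7,9) succ=(0,1) retry=(1,0)
step 6 (W1 LOAD): counter=9 r=(9,9) succ=(0,1) retry=(1,0)
step 7 (W1 CAS): counter=10 r=(9,9) succ=(1,1) retry=(1,0)
step 8 (W2 CAS): counter=10 r=(9,9) succ=(1,1) retry=(1,1)
step 9 (W2 LOAD): counter=10 r=(9,10) succ=(1,1) retry=(1,1)
step 10 (W2 CAS): counter=11 r=(9,10) succ=(1,2) retry=(1,1)

counter=11 r=(9,10) succ=(1,2) retry=(1,1)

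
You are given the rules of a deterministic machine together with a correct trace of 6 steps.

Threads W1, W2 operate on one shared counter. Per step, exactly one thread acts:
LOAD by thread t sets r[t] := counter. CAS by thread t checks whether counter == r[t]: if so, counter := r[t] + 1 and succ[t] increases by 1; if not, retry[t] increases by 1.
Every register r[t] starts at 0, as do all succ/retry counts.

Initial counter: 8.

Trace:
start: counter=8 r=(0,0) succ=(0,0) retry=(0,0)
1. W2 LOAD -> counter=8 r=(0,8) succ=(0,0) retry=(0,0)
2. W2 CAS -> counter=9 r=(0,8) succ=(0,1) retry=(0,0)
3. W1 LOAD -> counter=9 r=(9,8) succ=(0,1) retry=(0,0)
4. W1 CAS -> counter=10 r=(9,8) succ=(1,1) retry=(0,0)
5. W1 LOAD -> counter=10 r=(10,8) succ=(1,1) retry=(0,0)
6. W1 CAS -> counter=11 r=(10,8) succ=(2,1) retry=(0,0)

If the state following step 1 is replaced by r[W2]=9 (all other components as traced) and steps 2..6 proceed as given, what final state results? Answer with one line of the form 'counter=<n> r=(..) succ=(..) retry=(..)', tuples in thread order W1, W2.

counter=10 r=(9,9) succ=(2,0) retry=(0,1)

state after step 1 := counter=8 r=(0,9) succ=(0,0) retry=(0,0)
2. W2 CAS -> counter=8 r=(0,9) succ=(0,0) retry=(0,1)
3. W1 LOAD -> counter=8 r=(8,9) succ=(0,0) retry=(0,1)
4. W1 CAS -> counter=9 r=(8,9) succ=(1,0) retry=(0,1)
5. W1 LOAD -> counter=9 r=(9,9) succ=(1,0) retry=(0,1)
6. W1 CAS -> counter=10 r=(9,9) succ=(2,0) retry=(0,1)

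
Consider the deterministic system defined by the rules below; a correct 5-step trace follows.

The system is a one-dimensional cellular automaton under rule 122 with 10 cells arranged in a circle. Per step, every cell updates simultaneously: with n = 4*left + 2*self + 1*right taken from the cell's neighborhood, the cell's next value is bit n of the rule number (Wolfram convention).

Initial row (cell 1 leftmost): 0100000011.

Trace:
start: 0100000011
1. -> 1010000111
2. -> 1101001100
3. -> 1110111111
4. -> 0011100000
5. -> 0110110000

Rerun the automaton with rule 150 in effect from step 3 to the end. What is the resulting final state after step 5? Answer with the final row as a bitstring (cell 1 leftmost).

1010100011

(re-executing steps 3..5 under rule 150; state before step 3: 1101001100)
3. -> 0001110011
4. -> 1010101100
5. -> 1010100011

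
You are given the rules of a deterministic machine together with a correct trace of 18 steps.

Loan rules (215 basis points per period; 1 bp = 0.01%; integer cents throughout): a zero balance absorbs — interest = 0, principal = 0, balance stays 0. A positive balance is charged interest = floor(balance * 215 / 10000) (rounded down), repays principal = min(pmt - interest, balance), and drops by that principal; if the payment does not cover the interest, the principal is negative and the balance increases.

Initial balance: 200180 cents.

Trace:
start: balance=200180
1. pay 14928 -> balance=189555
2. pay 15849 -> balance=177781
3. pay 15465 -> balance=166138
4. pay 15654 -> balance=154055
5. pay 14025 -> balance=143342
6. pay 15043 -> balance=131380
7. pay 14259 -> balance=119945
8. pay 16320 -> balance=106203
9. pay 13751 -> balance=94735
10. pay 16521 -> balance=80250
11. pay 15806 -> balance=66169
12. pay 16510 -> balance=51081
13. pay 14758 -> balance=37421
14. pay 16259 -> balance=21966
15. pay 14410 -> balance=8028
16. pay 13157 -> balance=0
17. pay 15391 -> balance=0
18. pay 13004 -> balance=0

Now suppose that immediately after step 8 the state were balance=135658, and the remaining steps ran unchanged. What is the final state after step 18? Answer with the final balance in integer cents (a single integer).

state after step 8 := balance=135658
9. pay 13751 -> balance=124823
10. pay 16521 -> balance=110985
11. pay 15806 -> balance=97565
12. pay 16510 -> balance=83152
13. pay 14758 -> balance=70181
14. pay 16259 -> balance=55430
15. pay 14410 -> balance=42211
16. pay 13157 -> balance=29961
17. pay 15391 -> balance=15214
18. pay 13004 -> balance=2537

2537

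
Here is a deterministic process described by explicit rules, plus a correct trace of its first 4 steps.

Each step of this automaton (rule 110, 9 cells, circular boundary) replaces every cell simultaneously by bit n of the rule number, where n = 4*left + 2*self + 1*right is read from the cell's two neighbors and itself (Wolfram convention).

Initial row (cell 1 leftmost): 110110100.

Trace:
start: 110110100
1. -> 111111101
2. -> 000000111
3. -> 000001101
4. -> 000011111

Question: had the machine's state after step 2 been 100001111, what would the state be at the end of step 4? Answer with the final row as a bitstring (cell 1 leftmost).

100111001

state after step 2 := 100001111
3. -> 100011000
4. -> 100111001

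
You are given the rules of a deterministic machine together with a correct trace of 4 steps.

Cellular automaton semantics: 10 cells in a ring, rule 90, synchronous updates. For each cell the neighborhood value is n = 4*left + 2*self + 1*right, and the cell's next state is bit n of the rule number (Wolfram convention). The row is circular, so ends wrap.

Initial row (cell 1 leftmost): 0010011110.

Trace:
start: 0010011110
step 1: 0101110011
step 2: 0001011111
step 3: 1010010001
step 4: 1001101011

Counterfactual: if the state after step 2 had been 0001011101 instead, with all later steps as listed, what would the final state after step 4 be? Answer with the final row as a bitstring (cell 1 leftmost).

state after step 2 := 0001011101
step 3: 1010010100
step 4: 0001100011

0001100011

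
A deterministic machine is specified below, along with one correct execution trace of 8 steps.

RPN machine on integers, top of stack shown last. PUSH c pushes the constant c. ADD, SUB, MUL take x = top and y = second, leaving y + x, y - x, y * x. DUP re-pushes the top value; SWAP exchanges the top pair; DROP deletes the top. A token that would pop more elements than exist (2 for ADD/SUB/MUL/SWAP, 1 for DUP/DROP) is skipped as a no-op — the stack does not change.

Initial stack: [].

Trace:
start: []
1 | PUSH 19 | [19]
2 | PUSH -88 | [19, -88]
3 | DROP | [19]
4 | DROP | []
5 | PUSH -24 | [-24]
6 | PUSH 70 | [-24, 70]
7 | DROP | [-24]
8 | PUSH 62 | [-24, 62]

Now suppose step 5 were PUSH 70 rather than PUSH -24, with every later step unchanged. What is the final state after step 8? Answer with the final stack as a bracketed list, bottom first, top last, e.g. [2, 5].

(re-executing from step 5 with the substitution; state before step 5: [])
5 | PUSH 70 | [70]
6 | PUSH 70 | [70, 70]
7 | DROP | [70]
8 | PUSH 62 | [70, 62]

[70, 62]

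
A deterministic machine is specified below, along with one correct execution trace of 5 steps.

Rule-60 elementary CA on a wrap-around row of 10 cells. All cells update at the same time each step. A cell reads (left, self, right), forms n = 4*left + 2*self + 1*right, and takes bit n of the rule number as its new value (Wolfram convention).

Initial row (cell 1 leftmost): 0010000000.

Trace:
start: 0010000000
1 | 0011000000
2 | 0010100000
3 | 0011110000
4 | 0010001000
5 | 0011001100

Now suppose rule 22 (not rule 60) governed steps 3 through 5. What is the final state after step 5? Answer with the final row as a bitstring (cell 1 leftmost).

1100011101

(re-executing steps 3..5 under rule 22; state before step 3: 0010100000)
3 | 0110110000
4 | 1000001000
5 | 1100011101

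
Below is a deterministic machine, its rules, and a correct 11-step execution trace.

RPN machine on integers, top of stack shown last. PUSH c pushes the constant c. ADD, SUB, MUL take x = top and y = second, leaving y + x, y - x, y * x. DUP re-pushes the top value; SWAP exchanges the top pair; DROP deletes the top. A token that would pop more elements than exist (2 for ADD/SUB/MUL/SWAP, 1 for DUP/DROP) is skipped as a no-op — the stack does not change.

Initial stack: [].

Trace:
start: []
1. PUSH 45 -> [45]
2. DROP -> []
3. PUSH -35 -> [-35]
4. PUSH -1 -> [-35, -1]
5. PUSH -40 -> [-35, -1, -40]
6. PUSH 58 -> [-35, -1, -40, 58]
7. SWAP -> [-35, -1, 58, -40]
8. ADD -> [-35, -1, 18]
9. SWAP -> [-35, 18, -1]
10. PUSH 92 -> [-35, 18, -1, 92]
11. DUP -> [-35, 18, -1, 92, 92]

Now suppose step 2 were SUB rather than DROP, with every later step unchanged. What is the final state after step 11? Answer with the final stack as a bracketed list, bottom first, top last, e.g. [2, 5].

[45, -35, 18, -1, 92, 92]

(re-executing from step 2 with the substitution; state before step 2: [45])
2. SUB -> [45]
3. PUSH -35 -> [45, -35]
4. PUSH -1 -> [45, -35, -1]
5. PUSH -40 -> [45, -35, -1, -40]
6. PUSH 58 -> [45, -35, -1, -40, 58]
7. SWAP -> [45, -35, -1, 58, -40]
8. ADD -> [45, -35, -1, 18]
9. SWAP -> [45, -35, 18, -1]
10. PUSH 92 -> [45, -35, 18, -1, 92]
11. DUP -> [45, -35, 18, -1, 92, 92]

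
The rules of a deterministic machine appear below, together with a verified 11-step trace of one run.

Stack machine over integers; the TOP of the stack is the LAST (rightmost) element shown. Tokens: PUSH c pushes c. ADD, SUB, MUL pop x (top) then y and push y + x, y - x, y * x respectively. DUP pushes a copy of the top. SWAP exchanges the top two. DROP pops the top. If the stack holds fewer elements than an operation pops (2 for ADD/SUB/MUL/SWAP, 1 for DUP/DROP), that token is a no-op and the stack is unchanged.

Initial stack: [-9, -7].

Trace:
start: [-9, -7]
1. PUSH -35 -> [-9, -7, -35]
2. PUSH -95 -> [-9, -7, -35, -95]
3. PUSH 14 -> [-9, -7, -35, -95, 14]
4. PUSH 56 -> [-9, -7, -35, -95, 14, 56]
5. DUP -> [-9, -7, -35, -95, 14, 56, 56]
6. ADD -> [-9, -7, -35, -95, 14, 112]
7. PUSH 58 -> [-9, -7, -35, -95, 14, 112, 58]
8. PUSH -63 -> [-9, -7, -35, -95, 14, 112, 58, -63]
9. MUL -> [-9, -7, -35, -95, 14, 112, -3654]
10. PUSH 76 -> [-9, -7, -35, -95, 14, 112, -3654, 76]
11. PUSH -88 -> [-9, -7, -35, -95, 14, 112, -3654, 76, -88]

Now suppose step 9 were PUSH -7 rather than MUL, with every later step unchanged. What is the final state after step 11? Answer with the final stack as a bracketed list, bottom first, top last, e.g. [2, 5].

(re-executing from step 9 with the substitution; state before step 9: [-9, -7, -35, -95, 14, 112, 58, -63])
9. PUSH -7 -> [-9, -7, -35, -95, 14, 112, 58, -63, -7]
10. PUSH 76 -> [-9, -7, -35, -95, 14, 112, 58, -63, -7, 76]
11. PUSH -88 -> [-9, -7, -35, -95, 14, 112, 58, -63, -7, 76, -88]

[-9, -7, -35, -95, 14, 112, 58, -63, -7, 76, -88]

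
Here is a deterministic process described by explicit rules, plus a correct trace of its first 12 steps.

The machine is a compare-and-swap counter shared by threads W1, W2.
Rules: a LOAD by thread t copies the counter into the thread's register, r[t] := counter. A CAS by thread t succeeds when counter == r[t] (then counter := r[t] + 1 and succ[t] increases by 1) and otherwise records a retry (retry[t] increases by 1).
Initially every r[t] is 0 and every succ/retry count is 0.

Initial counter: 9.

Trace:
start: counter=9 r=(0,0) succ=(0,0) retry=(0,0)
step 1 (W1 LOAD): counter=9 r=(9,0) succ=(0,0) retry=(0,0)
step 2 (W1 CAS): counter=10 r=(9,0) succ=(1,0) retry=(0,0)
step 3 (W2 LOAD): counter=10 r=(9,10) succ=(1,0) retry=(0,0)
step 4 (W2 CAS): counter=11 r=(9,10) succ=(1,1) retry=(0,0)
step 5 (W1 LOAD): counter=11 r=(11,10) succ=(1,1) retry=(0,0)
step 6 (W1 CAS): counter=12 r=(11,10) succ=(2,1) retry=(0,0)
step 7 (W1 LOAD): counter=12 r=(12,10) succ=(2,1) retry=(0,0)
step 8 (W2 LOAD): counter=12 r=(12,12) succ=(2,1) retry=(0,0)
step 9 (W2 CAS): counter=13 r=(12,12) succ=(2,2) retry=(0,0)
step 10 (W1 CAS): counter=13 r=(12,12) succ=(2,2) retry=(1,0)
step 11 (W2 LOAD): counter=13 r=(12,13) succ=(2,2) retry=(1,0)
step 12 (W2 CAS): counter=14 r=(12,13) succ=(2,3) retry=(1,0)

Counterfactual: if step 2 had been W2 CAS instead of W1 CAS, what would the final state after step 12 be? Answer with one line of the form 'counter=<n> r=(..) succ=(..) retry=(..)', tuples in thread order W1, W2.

(re-executing from step 2 with the substitution; state before step 2: counter=9 r=(9,0) succ=(0,0) retry=(0,0))
step 2 (W2 CAS): counter=9 r=(9,0) succ=(0,0) retry=(0,1)
step 3 (W2 LOAD): counter=9 r=(9,9) succ=(0,0) retry=(0,1)
step 4 (W2 CAS): counter=10 r=(9,9) succ=(0,1) retry=(0,1)
step 5 (W1 LOAD): counter=10 r=(10,9) succ=(0,1) retry=(0,1)
step 6 (W1 CAS): counter=11 r=(10,9) succ=(1,1) retry=(0,1)
step 7 (W1 LOAD): counter=11 r=(11,9) succ=(1,1) retry=(0,1)
step 8 (W2 LOAD): counter=11 r=(11,11) succ=(1,1) retry=(0,1)
step 9 (W2 CAS): counter=12 r=(11,11) succ=(1,2) retry=(0,1)
step 10 (W1 CAS): counter=12 r=(11,11) succ=(1,2) retry=(1,1)
step 11 (W2 LOAD): counter=12 r=(11,12) succ=(1,2) retry=(1,1)
step 12 (W2 CAS): counter=13 r=(11,12) succ=(1,3) retry=(1,1)

counter=13 r=(11,12) succ=(1,3) retry=(1,1)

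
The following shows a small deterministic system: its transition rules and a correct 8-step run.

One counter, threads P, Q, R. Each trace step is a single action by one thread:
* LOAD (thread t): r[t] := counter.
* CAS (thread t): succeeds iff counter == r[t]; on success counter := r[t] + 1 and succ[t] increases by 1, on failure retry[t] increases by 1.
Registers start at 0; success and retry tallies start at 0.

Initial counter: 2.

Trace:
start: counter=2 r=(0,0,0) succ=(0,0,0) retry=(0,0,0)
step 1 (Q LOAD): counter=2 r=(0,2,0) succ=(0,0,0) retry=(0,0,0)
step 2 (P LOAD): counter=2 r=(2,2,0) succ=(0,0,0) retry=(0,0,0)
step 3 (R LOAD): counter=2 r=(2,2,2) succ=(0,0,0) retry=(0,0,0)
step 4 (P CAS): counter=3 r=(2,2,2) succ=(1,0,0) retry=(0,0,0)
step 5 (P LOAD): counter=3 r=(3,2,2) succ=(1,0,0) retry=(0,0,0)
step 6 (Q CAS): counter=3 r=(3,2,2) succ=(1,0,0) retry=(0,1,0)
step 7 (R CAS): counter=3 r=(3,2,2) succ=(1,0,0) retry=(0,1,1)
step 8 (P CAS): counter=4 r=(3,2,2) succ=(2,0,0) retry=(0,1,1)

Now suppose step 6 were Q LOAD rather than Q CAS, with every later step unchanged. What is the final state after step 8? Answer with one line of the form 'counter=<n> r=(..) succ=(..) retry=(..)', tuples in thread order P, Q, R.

(re-executing from step 6 with the substitution; state before step 6: counter=3 r=(3,2,2) succ=(1,0,0) retry=(0,0,0))
step 6 (Q LOAD): counter=3 r=(3,3,2) succ=(1,0,0) retry=(0,0,0)
step 7 (R CAS): counter=3 r=(3,3,2) succ=(1,0,0) retry=(0,0,1)
step 8 (P CAS): counter=4 r=(3,3,2) succ=(2,0,0) retry=(0,0,1)

counter=4 r=(3,3,2) succ=(2,0,0) retry=(0,0,1)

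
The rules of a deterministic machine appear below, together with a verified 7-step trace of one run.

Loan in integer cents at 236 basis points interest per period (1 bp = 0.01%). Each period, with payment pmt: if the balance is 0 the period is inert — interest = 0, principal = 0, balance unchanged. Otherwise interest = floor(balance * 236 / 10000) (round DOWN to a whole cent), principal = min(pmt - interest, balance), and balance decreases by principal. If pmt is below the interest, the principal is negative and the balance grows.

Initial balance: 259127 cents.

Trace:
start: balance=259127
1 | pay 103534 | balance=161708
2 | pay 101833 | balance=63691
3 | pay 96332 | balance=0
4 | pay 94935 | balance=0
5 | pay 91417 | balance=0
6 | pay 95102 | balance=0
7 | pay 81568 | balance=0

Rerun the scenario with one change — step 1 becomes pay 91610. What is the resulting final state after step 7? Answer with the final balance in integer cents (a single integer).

(re-executing from step 1 with the substitution; state before step 1: balance=259127)
1 | pay 91610 | balance=173632
2 | pay 101833 | balance=75896
3 | pay 96332 | balance=0
4 | pay 94935 | balance=0
5 | pay 91417 | balance=0
6 | pay 95102 | balance=0
7 | pay 81568 | balance=0

0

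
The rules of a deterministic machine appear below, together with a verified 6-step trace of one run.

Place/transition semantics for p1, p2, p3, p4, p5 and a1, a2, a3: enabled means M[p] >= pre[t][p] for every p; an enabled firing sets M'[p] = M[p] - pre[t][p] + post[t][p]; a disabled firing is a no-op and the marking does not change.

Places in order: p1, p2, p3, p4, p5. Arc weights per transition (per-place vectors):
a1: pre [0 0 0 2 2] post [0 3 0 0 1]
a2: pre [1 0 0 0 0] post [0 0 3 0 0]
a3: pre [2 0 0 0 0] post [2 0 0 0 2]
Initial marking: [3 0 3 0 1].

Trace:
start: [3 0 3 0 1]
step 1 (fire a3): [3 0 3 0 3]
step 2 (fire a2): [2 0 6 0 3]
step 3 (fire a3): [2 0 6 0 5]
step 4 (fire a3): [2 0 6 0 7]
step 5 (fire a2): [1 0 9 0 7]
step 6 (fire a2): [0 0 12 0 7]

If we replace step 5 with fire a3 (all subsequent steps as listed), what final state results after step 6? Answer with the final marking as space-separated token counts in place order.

1 0 9 0 9

(re-executing from step 5 with the substitution; state before step 5: [2 0 6 0 7])
step 5 (fire a3): [2 0 6 0 9]
step 6 (fire a2): [1 0 9 0 9]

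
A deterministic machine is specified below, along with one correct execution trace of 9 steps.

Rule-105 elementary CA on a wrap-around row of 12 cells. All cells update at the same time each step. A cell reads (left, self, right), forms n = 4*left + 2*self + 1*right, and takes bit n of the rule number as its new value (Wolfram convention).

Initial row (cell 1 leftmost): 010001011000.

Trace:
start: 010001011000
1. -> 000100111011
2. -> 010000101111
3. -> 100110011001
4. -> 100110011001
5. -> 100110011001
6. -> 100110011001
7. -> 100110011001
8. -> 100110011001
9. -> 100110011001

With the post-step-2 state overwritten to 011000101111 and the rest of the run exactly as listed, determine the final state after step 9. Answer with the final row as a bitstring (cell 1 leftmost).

state after step 2 := 011000101111
3. -> 111010011001
4. -> 001100011001
5. -> 001101011000
6. -> 101110111011
7. -> 111011101110
8. -> 101110111011
9. -> 111011101110

111011101110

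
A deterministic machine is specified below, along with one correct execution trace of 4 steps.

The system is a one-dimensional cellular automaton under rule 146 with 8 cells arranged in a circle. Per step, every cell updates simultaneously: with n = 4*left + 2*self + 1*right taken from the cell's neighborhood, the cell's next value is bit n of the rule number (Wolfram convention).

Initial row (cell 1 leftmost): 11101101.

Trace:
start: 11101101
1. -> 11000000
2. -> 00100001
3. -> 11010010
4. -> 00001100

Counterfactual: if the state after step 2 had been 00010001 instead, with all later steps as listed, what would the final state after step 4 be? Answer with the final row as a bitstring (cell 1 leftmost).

00000000

state after step 2 := 00010001
3. -> 10101010
4. -> 00000000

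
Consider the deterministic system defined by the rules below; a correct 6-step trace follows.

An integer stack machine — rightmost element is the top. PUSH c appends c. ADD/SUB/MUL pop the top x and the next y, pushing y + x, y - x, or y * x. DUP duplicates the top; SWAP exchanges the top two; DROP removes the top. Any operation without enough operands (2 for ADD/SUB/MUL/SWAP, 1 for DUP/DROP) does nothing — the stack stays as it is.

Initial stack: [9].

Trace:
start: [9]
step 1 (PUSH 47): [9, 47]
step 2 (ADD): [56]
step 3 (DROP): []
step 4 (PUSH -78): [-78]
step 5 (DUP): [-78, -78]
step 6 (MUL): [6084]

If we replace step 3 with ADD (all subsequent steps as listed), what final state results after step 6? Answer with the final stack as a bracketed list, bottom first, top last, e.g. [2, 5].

(re-executing from step 3 with the substitution; state before step 3: [56])
step 3 (ADD): [56]
step 4 (PUSH -78): [56, -78]
step 5 (DUP): [56, -78, -78]
step 6 (MUL): [56, 6084]

[56, 6084]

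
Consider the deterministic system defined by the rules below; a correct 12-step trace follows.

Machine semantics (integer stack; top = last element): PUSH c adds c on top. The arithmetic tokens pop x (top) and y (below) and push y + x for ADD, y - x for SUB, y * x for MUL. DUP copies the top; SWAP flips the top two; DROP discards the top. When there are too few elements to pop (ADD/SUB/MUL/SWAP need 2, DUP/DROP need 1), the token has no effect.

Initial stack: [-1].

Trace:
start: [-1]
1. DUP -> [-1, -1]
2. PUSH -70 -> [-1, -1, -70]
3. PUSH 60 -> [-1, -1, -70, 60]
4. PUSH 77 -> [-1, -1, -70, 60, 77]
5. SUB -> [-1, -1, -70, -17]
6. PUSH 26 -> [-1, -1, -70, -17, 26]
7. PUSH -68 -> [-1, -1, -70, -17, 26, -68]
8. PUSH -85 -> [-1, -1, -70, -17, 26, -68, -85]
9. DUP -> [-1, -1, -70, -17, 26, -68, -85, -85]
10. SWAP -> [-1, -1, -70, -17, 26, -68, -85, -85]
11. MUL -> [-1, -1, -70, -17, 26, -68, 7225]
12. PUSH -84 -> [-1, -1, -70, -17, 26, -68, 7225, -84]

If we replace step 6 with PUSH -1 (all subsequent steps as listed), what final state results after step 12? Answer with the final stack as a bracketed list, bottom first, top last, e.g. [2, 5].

[-1, -1, -70, -17, -1, -68, 7225, -84]

(re-executing from step 6 with the substitution; state before step 6: [-1, -1, -70, -17])
6. PUSH -1 -> [-1, -1, -70, -17, -1]
7. PUSH -68 -> [-1, -1, -70, -17, -1, -68]
8. PUSH -85 -> [-1, -1, -70, -17, -1, -68, -85]
9. DUP -> [-1, -1, -70, -17, -1, -68, -85, -85]
10. SWAP -> [-1, -1, -70, -17, -1, -68, -85, -85]
11. MUL -> [-1, -1, -70, -17, -1, -68, 7225]
12. PUSH -84 -> [-1, -1, -70, -17, -1, -68, 7225, -84]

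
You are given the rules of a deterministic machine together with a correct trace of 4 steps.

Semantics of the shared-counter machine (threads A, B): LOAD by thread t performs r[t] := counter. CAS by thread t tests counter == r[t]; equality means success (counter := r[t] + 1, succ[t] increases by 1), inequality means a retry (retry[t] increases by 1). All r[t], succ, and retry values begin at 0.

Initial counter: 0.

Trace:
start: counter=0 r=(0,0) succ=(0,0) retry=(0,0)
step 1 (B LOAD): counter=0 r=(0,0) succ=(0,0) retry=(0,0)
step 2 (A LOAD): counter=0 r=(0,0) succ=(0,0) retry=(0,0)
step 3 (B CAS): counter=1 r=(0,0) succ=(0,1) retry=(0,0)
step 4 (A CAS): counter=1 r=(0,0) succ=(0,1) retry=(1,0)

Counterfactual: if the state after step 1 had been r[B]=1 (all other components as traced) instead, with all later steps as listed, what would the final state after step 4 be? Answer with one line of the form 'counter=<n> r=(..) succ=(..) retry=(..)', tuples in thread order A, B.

state after step 1 := counter=0 r=(0,1) succ=(0,0) retry=(0,0)
step 2 (A LOAD): counter=0 r=(0,1) succ=(0,0) retry=(0,0)
step 3 (B CAS): counter=0 r=(0,1) succ=(0,0) retry=(0,1)
step 4 (A CAS): counter=1 r=(0,1) succ=(1,0) retry=(0,1)

counter=1 r=(0,1) succ=(1,0) retry=(0,1)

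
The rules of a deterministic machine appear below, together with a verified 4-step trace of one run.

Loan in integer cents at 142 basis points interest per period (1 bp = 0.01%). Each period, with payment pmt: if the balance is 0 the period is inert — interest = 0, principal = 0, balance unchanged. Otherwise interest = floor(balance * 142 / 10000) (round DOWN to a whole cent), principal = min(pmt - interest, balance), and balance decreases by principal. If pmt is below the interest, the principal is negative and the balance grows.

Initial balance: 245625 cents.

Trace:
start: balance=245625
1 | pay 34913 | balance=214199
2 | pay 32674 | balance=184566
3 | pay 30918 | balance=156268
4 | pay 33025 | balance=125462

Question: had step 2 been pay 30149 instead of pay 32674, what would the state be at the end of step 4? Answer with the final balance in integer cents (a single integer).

(re-executing from step 2 with the substitution; state before step 2: balance=214199)
2 | pay 30149 | balance=187091
3 | pay 30918 | balance=158829
4 | pay 33025 | balance=128059

128059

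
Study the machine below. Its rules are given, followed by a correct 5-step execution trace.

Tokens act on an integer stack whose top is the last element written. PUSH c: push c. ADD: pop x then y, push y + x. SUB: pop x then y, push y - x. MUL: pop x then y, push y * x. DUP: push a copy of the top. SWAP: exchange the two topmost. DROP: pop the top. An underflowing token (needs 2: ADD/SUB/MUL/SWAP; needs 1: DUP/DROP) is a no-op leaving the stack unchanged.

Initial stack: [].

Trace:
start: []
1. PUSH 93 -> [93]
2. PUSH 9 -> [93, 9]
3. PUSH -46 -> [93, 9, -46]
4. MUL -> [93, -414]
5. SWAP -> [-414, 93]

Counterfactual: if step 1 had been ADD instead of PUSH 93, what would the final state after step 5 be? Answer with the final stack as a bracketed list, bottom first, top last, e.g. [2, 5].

[-414]

(re-executing from step 1 with the substitution; state before step 1: [])
1. ADD -> []
2. PUSH 9 -> [9]
3. PUSH -46 -> [9, -46]
4. MUL -> [-414]
5. SWAP -> [-414]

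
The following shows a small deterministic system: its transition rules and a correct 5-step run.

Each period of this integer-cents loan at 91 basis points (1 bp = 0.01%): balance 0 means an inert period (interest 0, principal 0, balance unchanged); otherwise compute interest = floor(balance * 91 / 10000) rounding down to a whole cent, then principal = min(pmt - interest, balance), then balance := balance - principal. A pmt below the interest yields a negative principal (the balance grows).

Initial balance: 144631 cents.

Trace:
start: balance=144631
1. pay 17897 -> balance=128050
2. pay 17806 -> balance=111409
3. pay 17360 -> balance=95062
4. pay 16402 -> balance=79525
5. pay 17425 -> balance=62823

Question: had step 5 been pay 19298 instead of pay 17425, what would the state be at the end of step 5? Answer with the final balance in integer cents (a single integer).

60950

(re-executing from step 5 with the substitution; state before step 5: balance=79525)
5. pay 19298 -> balance=60950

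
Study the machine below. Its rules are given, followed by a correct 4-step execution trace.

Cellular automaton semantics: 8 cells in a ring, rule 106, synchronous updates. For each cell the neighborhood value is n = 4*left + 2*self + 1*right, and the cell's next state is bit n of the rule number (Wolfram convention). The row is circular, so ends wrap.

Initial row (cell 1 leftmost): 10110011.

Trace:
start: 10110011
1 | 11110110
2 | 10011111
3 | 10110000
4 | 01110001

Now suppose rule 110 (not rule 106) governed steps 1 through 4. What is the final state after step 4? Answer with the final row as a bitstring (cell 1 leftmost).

(re-executing steps 1..4 under rule 110; state before step 1: 10110011)
1 | 11110110
2 | 10011111
3 | 10110000
4 | 11110001

11110001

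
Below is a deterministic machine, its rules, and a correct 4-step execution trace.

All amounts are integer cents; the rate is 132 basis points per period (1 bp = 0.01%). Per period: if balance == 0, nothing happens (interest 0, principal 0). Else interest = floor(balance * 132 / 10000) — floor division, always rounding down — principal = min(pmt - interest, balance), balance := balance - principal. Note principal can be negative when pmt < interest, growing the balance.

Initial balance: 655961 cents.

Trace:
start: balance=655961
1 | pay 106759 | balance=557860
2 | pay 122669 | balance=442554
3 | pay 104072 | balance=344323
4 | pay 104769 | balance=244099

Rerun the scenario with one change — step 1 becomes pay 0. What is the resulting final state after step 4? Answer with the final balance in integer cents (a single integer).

355141

(re-executing from step 1 with the substitution; state before step 1: balance=655961)
1 | pay 0 | balance=664619
2 | pay 122669 | balance=550722
3 | pay 104072 | balance=453919
4 | pay 104769 | balance=355141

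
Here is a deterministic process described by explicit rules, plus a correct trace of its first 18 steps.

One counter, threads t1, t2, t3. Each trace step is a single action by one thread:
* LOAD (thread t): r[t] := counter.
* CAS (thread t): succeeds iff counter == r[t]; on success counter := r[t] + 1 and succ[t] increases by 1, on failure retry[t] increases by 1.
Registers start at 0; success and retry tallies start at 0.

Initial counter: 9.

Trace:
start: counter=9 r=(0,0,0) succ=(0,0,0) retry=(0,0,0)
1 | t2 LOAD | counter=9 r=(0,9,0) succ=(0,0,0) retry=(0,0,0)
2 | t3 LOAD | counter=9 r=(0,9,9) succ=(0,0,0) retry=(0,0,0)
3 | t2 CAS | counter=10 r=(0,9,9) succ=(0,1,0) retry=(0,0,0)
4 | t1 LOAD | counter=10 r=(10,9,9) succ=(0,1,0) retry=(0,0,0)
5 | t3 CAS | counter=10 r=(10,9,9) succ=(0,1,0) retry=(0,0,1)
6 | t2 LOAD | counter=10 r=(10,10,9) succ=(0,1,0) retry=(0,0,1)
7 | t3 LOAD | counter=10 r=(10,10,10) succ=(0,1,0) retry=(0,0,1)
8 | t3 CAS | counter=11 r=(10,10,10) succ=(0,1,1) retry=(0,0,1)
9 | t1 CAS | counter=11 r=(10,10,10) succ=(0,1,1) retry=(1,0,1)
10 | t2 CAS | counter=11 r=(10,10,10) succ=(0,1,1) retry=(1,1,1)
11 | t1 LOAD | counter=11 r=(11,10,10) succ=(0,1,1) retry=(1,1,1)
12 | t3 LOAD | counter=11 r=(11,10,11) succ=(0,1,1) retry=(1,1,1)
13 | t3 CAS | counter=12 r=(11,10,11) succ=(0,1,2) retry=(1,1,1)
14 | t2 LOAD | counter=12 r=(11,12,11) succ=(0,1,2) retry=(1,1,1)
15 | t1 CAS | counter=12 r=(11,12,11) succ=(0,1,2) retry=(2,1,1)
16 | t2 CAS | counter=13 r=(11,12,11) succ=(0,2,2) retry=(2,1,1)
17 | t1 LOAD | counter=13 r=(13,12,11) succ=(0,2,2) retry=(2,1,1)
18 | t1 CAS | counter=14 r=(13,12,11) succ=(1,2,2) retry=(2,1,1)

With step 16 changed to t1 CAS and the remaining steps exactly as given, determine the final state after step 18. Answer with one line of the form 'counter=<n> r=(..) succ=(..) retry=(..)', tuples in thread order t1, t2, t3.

(re-executing from step 16 with the substitution; state before step 16: counter=12 r=(11,12,11) succ=(0,1,2) retry=(2,1,1))
16 | t1 CAS | counter=12 r=(11,12,11) succ=(0,1,2) retry=(3,1,1)
17 | t1 LOAD | counter=12 r=(12,12,11) succ=(0,1,2) retry=(3,1,1)
18 | t1 CAS | counter=13 r=(12,12,11) succ=(1,1,2) retry=(3,1,1)

counter=13 r=(12,12,11) succ=(1,1,2) retry=(3,1,1)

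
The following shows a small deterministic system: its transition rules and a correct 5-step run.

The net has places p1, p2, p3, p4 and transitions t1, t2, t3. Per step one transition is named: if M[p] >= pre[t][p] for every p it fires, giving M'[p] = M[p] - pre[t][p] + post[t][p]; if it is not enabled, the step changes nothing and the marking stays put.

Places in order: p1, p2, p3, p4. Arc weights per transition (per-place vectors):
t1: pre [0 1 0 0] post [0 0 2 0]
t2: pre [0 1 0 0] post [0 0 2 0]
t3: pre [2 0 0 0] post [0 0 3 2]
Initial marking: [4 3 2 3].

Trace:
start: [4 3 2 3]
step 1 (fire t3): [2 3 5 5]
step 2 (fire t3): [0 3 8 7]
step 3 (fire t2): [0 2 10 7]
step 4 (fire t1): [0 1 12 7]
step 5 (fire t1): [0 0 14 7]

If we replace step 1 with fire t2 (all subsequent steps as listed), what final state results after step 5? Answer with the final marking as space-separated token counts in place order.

(re-executing from step 1 with the substitution; state before step 1: [4 3 2 3])
step 1 (fire t2): [4 2 4 3]
step 2 (fire t3): [2 2 7 5]
step 3 (fire t2): [2 1 9 5]
step 4 (fire t1): [2 0 11 5]
step 5 (fire t1): [2 0 11 5]

2 0 11 5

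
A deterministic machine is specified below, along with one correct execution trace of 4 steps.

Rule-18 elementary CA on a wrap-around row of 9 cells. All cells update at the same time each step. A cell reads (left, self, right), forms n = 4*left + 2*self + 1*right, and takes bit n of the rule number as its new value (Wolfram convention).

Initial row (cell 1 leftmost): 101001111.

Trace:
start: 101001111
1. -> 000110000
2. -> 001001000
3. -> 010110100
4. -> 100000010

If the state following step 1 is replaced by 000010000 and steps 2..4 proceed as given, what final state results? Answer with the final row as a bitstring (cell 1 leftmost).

state after step 1 := 000010000
2. -> 000101000
3. -> 001000100
4. -> 010101010

010101010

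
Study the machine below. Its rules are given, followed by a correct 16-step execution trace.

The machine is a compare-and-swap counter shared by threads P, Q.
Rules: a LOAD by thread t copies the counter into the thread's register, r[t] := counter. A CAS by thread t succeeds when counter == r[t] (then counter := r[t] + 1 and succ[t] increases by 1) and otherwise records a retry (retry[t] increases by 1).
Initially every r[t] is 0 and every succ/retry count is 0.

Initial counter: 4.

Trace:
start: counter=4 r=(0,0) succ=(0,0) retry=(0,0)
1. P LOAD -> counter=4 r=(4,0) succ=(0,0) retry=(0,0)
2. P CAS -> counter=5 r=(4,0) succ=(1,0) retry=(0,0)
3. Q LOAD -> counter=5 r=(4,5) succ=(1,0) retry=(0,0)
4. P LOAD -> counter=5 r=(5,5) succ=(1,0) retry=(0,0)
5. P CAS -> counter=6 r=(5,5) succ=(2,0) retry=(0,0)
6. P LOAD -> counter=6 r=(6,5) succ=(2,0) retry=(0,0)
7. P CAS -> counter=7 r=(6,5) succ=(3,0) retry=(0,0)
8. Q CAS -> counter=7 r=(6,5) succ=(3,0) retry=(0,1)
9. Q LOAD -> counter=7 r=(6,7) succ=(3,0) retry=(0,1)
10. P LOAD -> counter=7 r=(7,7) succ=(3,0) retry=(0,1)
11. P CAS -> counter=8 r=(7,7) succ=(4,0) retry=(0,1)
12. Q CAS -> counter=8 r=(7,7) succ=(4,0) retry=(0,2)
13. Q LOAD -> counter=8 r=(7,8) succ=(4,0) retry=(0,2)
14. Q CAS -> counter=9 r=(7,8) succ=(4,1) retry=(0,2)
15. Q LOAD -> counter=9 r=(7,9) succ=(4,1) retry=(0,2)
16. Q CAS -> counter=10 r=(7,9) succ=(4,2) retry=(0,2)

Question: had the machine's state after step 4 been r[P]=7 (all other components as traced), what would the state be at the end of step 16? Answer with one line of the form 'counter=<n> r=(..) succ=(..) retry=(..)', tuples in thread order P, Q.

state after step 4 := counter=5 r=(7,5) succ=(1,0) retry=(0,0)
5. P CAS -> counter=5 r=(7,5) succ=(1,0) retry=(1,0)
6. P LOAD -> counter=5 r=(5,5) succ=(1,0) retry=(1,0)
7. P CAS -> counter=6 r=(5,5) succ=(2,0) retry=(1,0)
8. Q CAS -> counter=6 r=(5,5) succ=(2,0) retry=(1,1)
9. Q LOAD -> counter=6 r=(5,6) succ=(2,0) retry=(1,1)
10. P LOAD -> counter=6 r=(6,6) succ=(2,0) retry=(1,1)
11. P CAS -> counter=7 r=(6,6) succ=(3,0) retry=(1,1)
12. Q CAS -> counter=7 r=(6,6) succ=(3,0) retry=(1,2)
13. Q LOAD -> counter=7 r=(6,7) succ=(3,0) retry=(1,2)
14. Q CAS -> counter=8 r=(6,7) succ=(3,1) retry=(1,2)
15. Q LOAD -> counter=8 r=(6,8) succ=(3,1) retry=(1,2)
16. Q CAS -> counter=9 r=(6,8) succ=(3,2) retry=(1,2)

counter=9 r=(6,8) succ=(3,2) retry=(1,2)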